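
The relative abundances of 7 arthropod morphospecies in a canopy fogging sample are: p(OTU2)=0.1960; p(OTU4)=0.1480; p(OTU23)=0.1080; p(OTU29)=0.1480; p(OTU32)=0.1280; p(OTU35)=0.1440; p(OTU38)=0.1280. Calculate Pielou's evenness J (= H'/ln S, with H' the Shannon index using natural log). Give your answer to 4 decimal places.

0.9921

H' = −Σ pᵢ ln pᵢ = −((-0.319410) + (-0.282760) + (-0.240367) + (-0.282760) + (-0.263133) + (-0.279064) + (-0.263133)) = 1.930627 (working shown to 6 dp, full precision carried).
With S = 7 species, ln S = 1.945910, so J = 1.930627/1.945910 = 0.992146, i.e. 0.9921 to 4 decimal places.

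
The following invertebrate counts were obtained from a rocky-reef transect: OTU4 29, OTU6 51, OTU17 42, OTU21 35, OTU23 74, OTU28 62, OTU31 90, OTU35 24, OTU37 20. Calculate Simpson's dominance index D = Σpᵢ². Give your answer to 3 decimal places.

Total N = 29+51+42+35+74+62+90+24+20 = 427, so the proportions are 0.06792, 0.11944, 0.09836, 0.08197, 0.1733, 0.1452, 0.21077, 0.05621, 0.04684 (working shown to 5 dp, full precision carried).
D = 0.06792² + 0.11944² + 0.09836² + 0.08197² + 0.1733² + 0.1452² + 0.21077² + 0.05621² + 0.04684² = 0.00461 + 0.01427 + 0.00967 + 0.00672 + 0.03003 + 0.02108 + 0.04443 + 0.00316 + 0.00219 = 0.13617.
To 3 decimal places, D = 0.136.

0.136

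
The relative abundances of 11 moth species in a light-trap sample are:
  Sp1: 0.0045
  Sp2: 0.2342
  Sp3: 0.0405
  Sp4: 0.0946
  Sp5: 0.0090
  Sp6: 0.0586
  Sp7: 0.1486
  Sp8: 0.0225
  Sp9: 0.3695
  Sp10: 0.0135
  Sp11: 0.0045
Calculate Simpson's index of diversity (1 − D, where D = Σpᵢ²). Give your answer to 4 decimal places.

0.7717

D = 0.0045² + 0.2342² + 0.0405² + 0.0946² + 0.009² + 0.0586² + 0.1486² + 0.0225² + 0.3695² + 0.0135² + 0.0045² = 0.000020 + 0.054850 + 0.001640 + 0.008949 + 0.000081 + 0.003434 + 0.022082 + 0.000506 + 0.136530 + 0.000182 + 0.000020 = 0.228295 (working shown to 6 dp, full precision carried).
So 1 − D = 0.771705, i.e. 0.7717 to 4 decimal places.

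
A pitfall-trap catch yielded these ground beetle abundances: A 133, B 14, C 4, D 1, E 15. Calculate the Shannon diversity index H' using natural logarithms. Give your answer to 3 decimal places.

Total N = 133+14+4+1+15 = 167, so the proportions are 0.79641, 0.08383, 0.02395, 0.00599, 0.08982 (working shown to 5 dp, full precision carried).
Each pᵢ ln pᵢ term: 0.79641×(-0.22764)=-0.18130, 0.08383×(-2.47894)=-0.20782, 0.02395×(-3.73170)=-0.08938, 0.00599×(-5.11799)=-0.03065, 0.08982×(-2.40994)=-0.21646.
Sum = -0.72560, so H' = 0.726.

0.726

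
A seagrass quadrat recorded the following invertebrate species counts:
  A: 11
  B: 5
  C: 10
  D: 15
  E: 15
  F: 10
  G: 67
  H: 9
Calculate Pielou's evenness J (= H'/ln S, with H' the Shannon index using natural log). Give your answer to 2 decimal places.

0.81

Total N = 11+5+10+15+15+10+67+9 = 142, so the proportions are 0.0775, 0.0352, 0.0704, 0.1056, 0.1056, 0.0704, 0.4718, 0.0634 (working shown to 4 dp, full precision carried).
H' = −Σ pᵢ ln pᵢ = −((-0.1981) + (-0.1178) + (-0.1868) + (-0.2374) + (-0.2374) + (-0.1868) + (-0.3544) + (-0.1748)) = 1.6938.
With S = 8 species, ln S = 2.0794, so J = 1.6938/2.0794 = 0.8145, i.e. 0.81 to 2 decimal places.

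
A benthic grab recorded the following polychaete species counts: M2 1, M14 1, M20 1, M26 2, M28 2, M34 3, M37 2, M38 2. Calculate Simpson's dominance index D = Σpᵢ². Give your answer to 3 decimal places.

0.143

Total N = 1+1+1+2+2+3+2+2 = 14, so the proportions are 0.07143, 0.07143, 0.07143, 0.14286, 0.14286, 0.21429, 0.14286, 0.14286 (working shown to 5 dp, full precision carried).
D = 0.07143² + 0.07143² + 0.07143² + 0.14286² + 0.14286² + 0.21429² + 0.14286² + 0.14286² = 0.00510 + 0.00510 + 0.00510 + 0.02041 + 0.02041 + 0.04592 + 0.02041 + 0.02041 = 0.14286.
To 3 decimal places, D = 0.143.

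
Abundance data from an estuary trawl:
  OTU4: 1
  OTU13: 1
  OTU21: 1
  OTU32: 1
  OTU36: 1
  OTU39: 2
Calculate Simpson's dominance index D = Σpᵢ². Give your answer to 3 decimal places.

Total N = 1+1+1+1+1+2 = 7, so the proportions are 0.14286, 0.14286, 0.14286, 0.14286, 0.14286, 0.28571 (working shown to 5 dp, full precision carried).
D = 0.14286² + 0.14286² + 0.14286² + 0.14286² + 0.14286² + 0.28571² = 0.02041 + 0.02041 + 0.02041 + 0.02041 + 0.02041 + 0.08163 = 0.18367.
To 3 decimal places, D = 0.184.

0.184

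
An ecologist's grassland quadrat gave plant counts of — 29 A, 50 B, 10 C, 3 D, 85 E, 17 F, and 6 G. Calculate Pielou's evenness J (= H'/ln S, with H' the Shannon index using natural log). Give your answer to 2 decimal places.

Total N = 29+50+10+3+85+17+6 = 200, so the proportions are 0.145, 0.25, 0.05, 0.015, 0.425, 0.085, 0.03 (working shown to 4 dp, full precision carried).
H' = −Σ pᵢ ln pᵢ = −((-0.2800) + (-0.3466) + (-0.1498) + (-0.0630) + (-0.3637) + (-0.2095) + (-0.1052)) = 1.5177.
With S = 7 species, ln S = 1.9459, so J = 1.5177/1.9459 = 0.7800, i.e. 0.78 to 2 decimal places.

0.78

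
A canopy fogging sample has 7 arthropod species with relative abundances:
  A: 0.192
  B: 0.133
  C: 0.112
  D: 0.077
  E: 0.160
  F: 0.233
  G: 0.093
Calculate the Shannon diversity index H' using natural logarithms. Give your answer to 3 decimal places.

Each pᵢ ln pᵢ term (working shown to 5 dp, full precision carried): 0.192×(-1.65026)=-0.31685, 0.133×(-2.01741)=-0.26832, 0.112×(-2.18926)=-0.24520, 0.077×(-2.56395)=-0.19742, 0.16×(-1.83258)=-0.29321, 0.233×(-1.45672)=-0.33942, 0.093×(-2.37516)=-0.22089.
Sum = -1.88130, so H' = 1.881.

1.881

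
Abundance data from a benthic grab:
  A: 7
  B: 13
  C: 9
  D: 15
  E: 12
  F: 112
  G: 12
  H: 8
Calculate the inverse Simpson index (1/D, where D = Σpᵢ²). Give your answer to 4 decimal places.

Total N = 7+13+9+15+12+112+12+8 = 188, so the proportions are 0.037234, 0.0691489, 0.0478723, 0.0797872, 0.0638298, 0.5957447, 0.0638298, 0.0425532 (working shown to 7 dp, full precision carried).
D = 0.037234² + 0.0691489² + 0.0478723² + 0.0797872² + 0.0638298² + 0.5957447² + 0.0638298² + 0.0425532² = 0.0013864 + 0.0047816 + 0.0022918 + 0.0063660 + 0.0040742 + 0.3549117 + 0.0040742 + 0.0018108 = 0.3796967.
So 1/D = 2.633681, i.e. 2.6337 to 4 decimal places.

2.6337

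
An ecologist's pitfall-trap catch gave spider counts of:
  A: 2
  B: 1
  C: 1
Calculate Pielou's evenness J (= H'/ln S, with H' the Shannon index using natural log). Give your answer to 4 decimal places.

Total N = 2+1+1 = 4, so the proportions are 0.5, 0.25, 0.25 (working shown to 6 dp, full precision carried).
H' = −Σ pᵢ ln pᵢ = −((-0.346574) + (-0.346574) + (-0.346574)) = 1.039721.
With S = 3 species, ln S = 1.098612, so J = 1.039721/1.098612 = 0.946395, i.e. 0.9464 to 4 decimal places.

0.9464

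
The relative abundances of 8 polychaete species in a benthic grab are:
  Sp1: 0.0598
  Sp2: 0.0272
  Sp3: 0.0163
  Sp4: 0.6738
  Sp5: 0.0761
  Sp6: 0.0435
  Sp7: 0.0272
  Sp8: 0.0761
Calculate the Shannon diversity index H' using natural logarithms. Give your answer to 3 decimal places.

1.226

Each pᵢ ln pᵢ term (working shown to 5 dp, full precision carried): 0.0598×(-2.81675)=-0.16844, 0.0272×(-3.60454)=-0.09804, 0.0163×(-4.11659)=-0.06710, 0.6738×(-0.39482)=-0.26603, 0.0761×(-2.57571)=-0.19601, 0.0435×(-3.13499)=-0.13637, 0.0272×(-3.60454)=-0.09804, 0.0761×(-2.57571)=-0.19601.
Sum = -1.22605, so H' = 1.226.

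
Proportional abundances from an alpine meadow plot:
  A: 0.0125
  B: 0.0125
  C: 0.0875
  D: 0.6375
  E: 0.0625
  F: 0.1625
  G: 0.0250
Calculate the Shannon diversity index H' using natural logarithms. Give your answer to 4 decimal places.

Each pᵢ ln pᵢ term (working shown to 6 dp, full precision carried): 0.0125×(-4.382027)=-0.054775, 0.0125×(-4.382027)=-0.054775, 0.0875×(-2.436116)=-0.213160, 0.6375×(-0.450201)=-0.287003, 0.0625×(-2.772589)=-0.173287, 0.1625×(-1.817077)=-0.295275, 0.025×(-3.688879)=-0.092222.
Sum = -1.170498, so H' = 1.1705.

1.1705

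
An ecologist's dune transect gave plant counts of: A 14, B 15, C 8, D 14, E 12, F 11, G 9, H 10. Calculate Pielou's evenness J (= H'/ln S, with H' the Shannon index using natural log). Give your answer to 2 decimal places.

Total N = 14+15+8+14+12+11+9+10 = 93, so the proportions are 0.1505, 0.1613, 0.086, 0.1505, 0.129, 0.1183, 0.0968, 0.1075 (working shown to 4 dp, full precision carried).
H' = −Σ pᵢ ln pᵢ = −((-0.2850) + (-0.2943) + (-0.2110) + (-0.2850) + (-0.2642) + (-0.2525) + (-0.2260) + (-0.2398)) = 2.0579.
With S = 8 species, ln S = 2.0794, so J = 2.0579/2.0794 = 0.9896, i.e. 0.99 to 2 decimal places.

0.99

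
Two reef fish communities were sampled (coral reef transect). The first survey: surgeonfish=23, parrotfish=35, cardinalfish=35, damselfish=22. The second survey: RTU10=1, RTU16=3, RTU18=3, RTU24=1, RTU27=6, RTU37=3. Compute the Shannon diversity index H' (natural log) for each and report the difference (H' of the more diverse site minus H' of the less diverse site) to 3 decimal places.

The first survey: N=115, proportions 0.2, 0.30435, 0.30435, 0.1913, giving H' = 1.36238 (working shown to 5 dp, full precision carried).
The second survey: N=17, proportions 0.05882, 0.17647, 0.17647, 0.05882, 0.35294, 0.17647, giving H' = 1.61921.
Difference = |1.36238 − 1.61921| = 0.25683, i.e. 0.257 to 3 decimal places.

0.257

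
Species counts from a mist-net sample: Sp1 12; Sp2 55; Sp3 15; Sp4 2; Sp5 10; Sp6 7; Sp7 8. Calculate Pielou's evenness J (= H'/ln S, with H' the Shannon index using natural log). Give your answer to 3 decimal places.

0.782

Total N = 12+55+15+2+10+7+8 = 109, so the proportions are 0.11009, 0.50459, 0.13761, 0.01835, 0.09174, 0.06422, 0.07339 (working shown to 5 dp, full precision carried).
H' = −Σ pᵢ ln pᵢ = −((-0.24291) + (-0.34515) + (-0.27293) + (-0.07336) + (-0.21915) + (-0.17631) + (-0.19170)) = 1.52151.
With S = 7 species, ln S = 1.94591, so J = 1.52151/1.94591 = 0.78190, i.e. 0.782 to 3 decimal places.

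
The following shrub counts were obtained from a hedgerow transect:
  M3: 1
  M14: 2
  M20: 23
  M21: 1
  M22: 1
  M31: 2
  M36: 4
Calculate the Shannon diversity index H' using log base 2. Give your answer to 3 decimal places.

Total N = 1+2+23+1+1+2+4 = 34, so the proportions are 0.02941, 0.05882, 0.67647, 0.02941, 0.02941, 0.05882, 0.11765 (working shown to 5 dp, full precision carried).
Each pᵢ log₂ pᵢ term: 0.02941×(-5.08746)=-0.14963, 0.05882×(-4.08746)=-0.24044, 0.67647×(-0.56390)=-0.38146, 0.02941×(-5.08746)=-0.14963, 0.02941×(-5.08746)=-0.14963, 0.05882×(-4.08746)=-0.24044, 0.11765×(-3.08746)=-0.36323.
Sum = -1.67447, so H' = 1.674.

1.674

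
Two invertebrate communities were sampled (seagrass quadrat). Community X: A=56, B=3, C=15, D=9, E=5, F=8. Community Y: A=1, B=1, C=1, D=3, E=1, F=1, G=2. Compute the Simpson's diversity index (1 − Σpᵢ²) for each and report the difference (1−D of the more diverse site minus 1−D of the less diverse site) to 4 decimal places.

0.2041

Community X: N=96, proportions 0.583333, 0.03125, 0.15625, 0.09375, 0.052083, 0.083333, giving 1−D = 0.615885 (working shown to 6 dp, full precision carried).
Community Y: N=10, proportions 0.1, 0.1, 0.1, 0.3, 0.1, 0.1, 0.2, giving 1−D = 0.820000.
Difference = |0.615885 − 0.820000| = 0.204115, i.e. 0.2041 to 4 decimal places.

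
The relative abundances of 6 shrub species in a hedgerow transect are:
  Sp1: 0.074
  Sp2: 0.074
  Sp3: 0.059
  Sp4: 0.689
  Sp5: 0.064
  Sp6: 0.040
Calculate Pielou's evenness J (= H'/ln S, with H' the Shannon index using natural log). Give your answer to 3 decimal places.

H' = −Σ pᵢ ln pᵢ = −((-0.19267) + (-0.19267) + (-0.16698) + (-0.25666) + (-0.17593) + (-0.12876)) = 1.11367 (working shown to 5 dp, full precision carried).
With S = 6 species, ln S = 1.79176, so J = 1.11367/1.79176 = 0.62155, i.e. 0.622 to 3 decimal places.

0.622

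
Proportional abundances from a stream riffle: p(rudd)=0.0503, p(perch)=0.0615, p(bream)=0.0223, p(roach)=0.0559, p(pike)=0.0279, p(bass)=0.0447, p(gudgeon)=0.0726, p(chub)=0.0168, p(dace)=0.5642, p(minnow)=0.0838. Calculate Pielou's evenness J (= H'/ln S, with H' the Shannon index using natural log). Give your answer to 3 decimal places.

H' = −Σ pᵢ ln pᵢ = −((-0.15038) + (-0.17151) + (-0.08481) + (-0.16123) + (-0.09986) + (-0.13892) + (-0.19041) + (-0.06865) + (-0.32292) + (-0.20777)) = 1.59645 (working shown to 5 dp, full precision carried).
With S = 10 species, ln S = 2.30259, so J = 1.59645/2.30259 = 0.69333, i.e. 0.693 to 3 decimal places.

0.693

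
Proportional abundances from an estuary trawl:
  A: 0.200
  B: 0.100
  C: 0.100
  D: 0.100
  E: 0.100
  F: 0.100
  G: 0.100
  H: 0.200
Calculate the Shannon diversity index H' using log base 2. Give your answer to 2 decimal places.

Each pᵢ log₂ pᵢ term (working shown to 4 dp, full precision carried): 0.2×(-2.3219)=-0.4644, 0.1×(-3.3219)=-0.3322, 0.1×(-3.3219)=-0.3322, 0.1×(-3.3219)=-0.3322, 0.1×(-3.3219)=-0.3322, 0.1×(-3.3219)=-0.3322, 0.1×(-3.3219)=-0.3322, 0.2×(-2.3219)=-0.4644.
Sum = -2.9219, so H' = 2.92.

2.92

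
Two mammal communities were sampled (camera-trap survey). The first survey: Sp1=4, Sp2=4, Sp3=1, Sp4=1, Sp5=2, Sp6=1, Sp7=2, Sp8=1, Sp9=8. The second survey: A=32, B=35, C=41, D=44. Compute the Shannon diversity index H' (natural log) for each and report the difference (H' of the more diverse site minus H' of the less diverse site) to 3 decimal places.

The first survey: N=24, proportions 0.166667, 0.166667, 0.041667, 0.041667, 0.083333, 0.041667, 0.083333, 0.041667, 0.333333, giving H' = 1.907284 (working shown to 6 dp, full precision carried).
The second survey: N=152, proportions 0.210526, 0.230263, 0.269737, 0.289474, giving H' = 1.378476.
Difference = |1.907284 − 1.378476| = 0.528808, i.e. 0.529 to 3 decimal places.

0.529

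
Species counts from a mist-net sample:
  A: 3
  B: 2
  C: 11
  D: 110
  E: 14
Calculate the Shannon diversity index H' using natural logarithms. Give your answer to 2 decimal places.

Total N = 3+2+11+110+14 = 140, so the proportions are 0.0214, 0.0143, 0.0786, 0.7857, 0.1 (working shown to 4 dp, full precision carried).
Each pᵢ ln pᵢ term: 0.0214×(-3.8430)=-0.0824, 0.0143×(-4.2485)=-0.0607, 0.0786×(-2.5437)=-0.1999, 0.7857×(-0.2412)=-0.1895, 0.1×(-2.3026)=-0.2303.
Sum = -0.7627, so H' = 0.76.

0.76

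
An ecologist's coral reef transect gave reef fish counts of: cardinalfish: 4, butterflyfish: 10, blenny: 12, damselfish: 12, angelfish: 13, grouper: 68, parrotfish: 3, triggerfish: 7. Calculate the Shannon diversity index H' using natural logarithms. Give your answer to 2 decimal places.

1.56

Total N = 4+10+12+12+13+68+3+7 = 129, so the proportions are 0.031, 0.0775, 0.093, 0.093, 0.1008, 0.5271, 0.0233, 0.0543 (working shown to 4 dp, full precision carried).
Each pᵢ ln pᵢ term: 0.031×(-3.4735)=-0.1077, 0.0775×(-2.5572)=-0.1982, 0.093×(-2.3749)=-0.2209, 0.093×(-2.3749)=-0.2209, 0.1008×(-2.2949)=-0.2313, 0.5271×(-0.6403)=-0.3375, 0.0233×(-3.7612)=-0.0875, 0.0543×(-2.9139)=-0.1581.
Sum = -1.5622, so H' = 1.56.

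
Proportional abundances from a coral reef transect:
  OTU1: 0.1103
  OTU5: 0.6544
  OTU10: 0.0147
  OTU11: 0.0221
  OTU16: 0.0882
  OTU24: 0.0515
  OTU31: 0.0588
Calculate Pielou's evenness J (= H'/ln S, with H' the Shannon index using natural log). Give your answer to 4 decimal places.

0.6169

H' = −Σ pᵢ ln pᵢ = −((-0.243162) + (-0.277489) + (-0.062033) + (-0.084249) + (-0.214163) + (-0.152758) + (-0.166616)) = 1.200470 (working shown to 6 dp, full precision carried).
With S = 7 species, ln S = 1.945910, so J = 1.200470/1.945910 = 0.616920, i.e. 0.6169 to 4 decimal places.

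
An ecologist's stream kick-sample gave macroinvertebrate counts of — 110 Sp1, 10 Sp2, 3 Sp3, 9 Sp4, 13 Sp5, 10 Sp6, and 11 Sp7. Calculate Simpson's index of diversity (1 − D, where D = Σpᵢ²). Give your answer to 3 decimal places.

0.540

Total N = 110+10+3+9+13+10+11 = 166, so the proportions are 0.66265, 0.06024, 0.01807, 0.05422, 0.07831, 0.06024, 0.06627 (working shown to 5 dp, full precision carried).
D = 0.66265² + 0.06024² + 0.01807² + 0.05422² + 0.07831² + 0.06024² + 0.06627² = 0.43911 + 0.00363 + 0.00033 + 0.00294 + 0.00613 + 0.00363 + 0.00439 = 0.46015.
So 1 − D = 0.53985, i.e. 0.540 to 3 decimal places.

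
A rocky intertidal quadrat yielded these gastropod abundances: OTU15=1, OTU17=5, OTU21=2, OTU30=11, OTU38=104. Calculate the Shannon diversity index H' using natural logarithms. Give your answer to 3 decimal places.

0.594

Total N = 1+5+2+11+104 = 123, so the proportions are 0.00813, 0.04065, 0.01626, 0.08943, 0.84553 (working shown to 5 dp, full precision carried).
Each pᵢ ln pᵢ term: 0.00813×(-4.81218)=-0.03912, 0.04065×(-3.20275)=-0.13019, 0.01626×(-4.11904)=-0.06698, 0.08943×(-2.41429)=-0.21591, 0.84553×(-0.16779)=-0.14187.
Sum = -0.59408, so H' = 0.594.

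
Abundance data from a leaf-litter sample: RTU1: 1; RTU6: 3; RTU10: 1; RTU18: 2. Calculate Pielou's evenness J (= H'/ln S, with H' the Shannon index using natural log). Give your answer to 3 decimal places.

0.921

Total N = 1+3+1+2 = 7, so the proportions are 0.14286, 0.42857, 0.14286, 0.28571 (working shown to 5 dp, full precision carried).
H' = −Σ pᵢ ln pᵢ = −((-0.27799) + (-0.36313) + (-0.27799) + (-0.35793)) = 1.27703.
With S = 4 species, ln S = 1.38629, so J = 1.27703/1.38629 = 0.92119, i.e. 0.921 to 3 decimal places.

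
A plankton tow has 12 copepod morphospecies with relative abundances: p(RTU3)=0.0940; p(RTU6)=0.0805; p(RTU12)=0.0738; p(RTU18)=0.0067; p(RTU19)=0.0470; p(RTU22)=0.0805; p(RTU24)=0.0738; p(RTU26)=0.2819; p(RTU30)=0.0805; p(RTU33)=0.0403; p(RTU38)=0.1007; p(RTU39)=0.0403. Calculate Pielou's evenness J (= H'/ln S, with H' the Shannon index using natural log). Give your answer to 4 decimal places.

0.9013

H' = −Σ pᵢ ln pᵢ = −((-0.222259) + (-0.202820) + (-0.192352) + (-0.033538) + (-0.143708) + (-0.202820) + (-0.192352) + (-0.356943) + (-0.202820) + (-0.129420) + (-0.231168) + (-0.129420)) = 2.239617 (working shown to 6 dp, full precision carried).
With S = 12 species, ln S = 2.484907, so J = 2.239617/2.484907 = 0.901288, i.e. 0.9013 to 4 decimal places.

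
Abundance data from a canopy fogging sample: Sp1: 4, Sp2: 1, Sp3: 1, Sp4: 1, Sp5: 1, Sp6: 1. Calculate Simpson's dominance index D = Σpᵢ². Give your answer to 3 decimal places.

0.259

Total N = 4+1+1+1+1+1 = 9, so the proportions are 0.44444, 0.11111, 0.11111, 0.11111, 0.11111, 0.11111 (working shown to 5 dp, full precision carried).
D = 0.44444² + 0.11111² + 0.11111² + 0.11111² + 0.11111² + 0.11111² = 0.19753 + 0.01235 + 0.01235 + 0.01235 + 0.01235 + 0.01235 = 0.25926.
To 3 decimal places, D = 0.259.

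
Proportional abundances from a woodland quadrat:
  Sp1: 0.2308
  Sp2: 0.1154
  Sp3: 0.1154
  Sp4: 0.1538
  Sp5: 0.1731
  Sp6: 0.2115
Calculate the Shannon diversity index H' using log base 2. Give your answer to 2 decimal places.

Each pᵢ log₂ pᵢ term (working shown to 4 dp, full precision carried): 0.2308×(-2.1153)=-0.4882, 0.1154×(-3.1153)=-0.3595, 0.1154×(-3.1153)=-0.3595, 0.1538×(-2.7009)=-0.4154, 0.1731×(-2.5303)=-0.4380, 0.2115×(-2.2413)=-0.4740.
Sum = -2.5346, so H' = 2.53.

2.53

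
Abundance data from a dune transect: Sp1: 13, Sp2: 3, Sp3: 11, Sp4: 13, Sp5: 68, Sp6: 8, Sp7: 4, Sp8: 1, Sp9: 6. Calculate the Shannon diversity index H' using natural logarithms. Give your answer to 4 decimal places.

Total N = 13+3+11+13+68+8+4+1+6 = 127, so the proportions are 0.102362, 0.023622, 0.086614, 0.102362, 0.535433, 0.062992, 0.031496, 0.007874, 0.047244 (working shown to 6 dp, full precision carried).
Each pᵢ ln pᵢ term: 0.102362×(-2.279238)=-0.233308, 0.023622×(-3.745575)=-0.088478, 0.086614×(-2.446292)=-0.211884, 0.102362×(-2.279238)=-0.233308, 0.535433×(-0.624679)=-0.334474, 0.062992×(-2.764746)=-0.174157, 0.031496×(-3.457893)=-0.108910, 0.007874×(-4.844187)=-0.038143, 0.047244×(-3.052428)=-0.144209.
Sum = -1.566871, so H' = 1.5669.

1.5669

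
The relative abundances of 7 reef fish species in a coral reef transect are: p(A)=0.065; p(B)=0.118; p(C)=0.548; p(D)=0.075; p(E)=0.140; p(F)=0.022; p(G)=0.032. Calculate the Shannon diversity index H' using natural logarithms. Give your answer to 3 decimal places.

Each pᵢ ln pᵢ term (working shown to 5 dp, full precision carried): 0.065×(-2.73337)=-0.17767, 0.118×(-2.13707)=-0.25217, 0.548×(-0.60148)=-0.32961, 0.075×(-2.59027)=-0.19427, 0.14×(-1.96611)=-0.27526, 0.022×(-3.81671)=-0.08397, 0.032×(-3.44202)=-0.11014.
Sum = -1.42309, so H' = 1.423.

1.423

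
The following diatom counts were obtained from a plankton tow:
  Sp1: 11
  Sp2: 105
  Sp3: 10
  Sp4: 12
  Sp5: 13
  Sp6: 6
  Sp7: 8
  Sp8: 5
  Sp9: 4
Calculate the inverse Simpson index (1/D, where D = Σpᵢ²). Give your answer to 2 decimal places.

2.59

Total N = 11+105+10+12+13+6+8+5+4 = 174, so the proportions are 0.06322, 0.60345, 0.05747, 0.06897, 0.07471, 0.03448, 0.04598, 0.02874, 0.02299 (working shown to 5 dp, full precision carried).
D = 0.06322² + 0.60345² + 0.05747² + 0.06897² + 0.07471² + 0.03448² + 0.04598² + 0.02874² + 0.02299² = 0.00400 + 0.36415 + 0.00330 + 0.00476 + 0.00558 + 0.00119 + 0.00211 + 0.00083 + 0.00053 = 0.38644.
So 1/D = 2.5877, i.e. 2.59 to 2 decimal places.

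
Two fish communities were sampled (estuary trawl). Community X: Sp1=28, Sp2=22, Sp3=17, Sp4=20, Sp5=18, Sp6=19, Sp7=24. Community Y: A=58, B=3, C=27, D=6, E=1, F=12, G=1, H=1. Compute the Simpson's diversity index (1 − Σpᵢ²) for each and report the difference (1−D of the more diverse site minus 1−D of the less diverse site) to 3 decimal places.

Community X: N=148, proportions 0.18919, 0.14865, 0.11486, 0.13514, 0.12162, 0.12838, 0.16216, giving 1−D = 0.85309 (working shown to 5 dp, full precision carried).
Community Y: N=109, proportions 0.53211, 0.02752, 0.24771, 0.05505, 0.00917, 0.11009, 0.00917, 0.00917, giving 1−D = 0.63934.
Difference = |0.85309 − 0.63934| = 0.21375, i.e. 0.214 to 3 decimal places.

0.214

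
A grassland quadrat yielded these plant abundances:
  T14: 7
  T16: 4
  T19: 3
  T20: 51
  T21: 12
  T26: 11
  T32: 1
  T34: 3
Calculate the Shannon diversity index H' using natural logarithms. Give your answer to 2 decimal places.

Total N = 7+4+3+51+12+11+1+3 = 92, so the proportions are 0.0761, 0.0435, 0.0326, 0.5543, 0.1304, 0.1196, 0.0109, 0.0326 (working shown to 4 dp, full precision carried).
Each pᵢ ln pᵢ term: 0.0761×(-2.5759)=-0.1960, 0.0435×(-3.1355)=-0.1363, 0.0326×(-3.4232)=-0.1116, 0.5543×(-0.5900)=-0.3270, 0.1304×(-2.0369)=-0.2657, 0.1196×(-2.1239)=-0.2539, 0.0109×(-4.5218)=-0.0491, 0.0326×(-3.4232)=-0.1116.
Sum = -1.4514, so H' = 1.45.

1.45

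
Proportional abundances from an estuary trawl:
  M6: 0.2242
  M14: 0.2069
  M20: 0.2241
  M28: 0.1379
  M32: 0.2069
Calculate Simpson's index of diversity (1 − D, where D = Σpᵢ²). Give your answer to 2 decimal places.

0.79

D = 0.2242² + 0.2069² + 0.2241² + 0.1379² + 0.2069² = 0.0503 + 0.0428 + 0.0502 + 0.0190 + 0.0428 = 0.2051 (working shown to 4 dp, full precision carried).
So 1 − D = 0.7949, i.e. 0.79 to 2 decimal places.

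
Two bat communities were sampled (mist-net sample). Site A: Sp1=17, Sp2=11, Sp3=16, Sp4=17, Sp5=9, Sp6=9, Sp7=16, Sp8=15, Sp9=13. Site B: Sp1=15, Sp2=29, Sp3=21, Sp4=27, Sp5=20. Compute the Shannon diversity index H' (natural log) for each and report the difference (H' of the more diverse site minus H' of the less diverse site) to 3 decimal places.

0.587

Site A: N=123, proportions 0.13821, 0.08943, 0.13008, 0.13821, 0.07317, 0.07317, 0.13008, 0.12195, 0.10569, giving H' = 2.17036 (working shown to 5 dp, full precision carried).
Site B: N=112, proportions 0.13393, 0.25893, 0.1875, 0.24107, 0.17857, giving H' = 1.58359.
Difference = |2.17036 − 1.58359| = 0.58677, i.e. 0.587 to 3 decimal places.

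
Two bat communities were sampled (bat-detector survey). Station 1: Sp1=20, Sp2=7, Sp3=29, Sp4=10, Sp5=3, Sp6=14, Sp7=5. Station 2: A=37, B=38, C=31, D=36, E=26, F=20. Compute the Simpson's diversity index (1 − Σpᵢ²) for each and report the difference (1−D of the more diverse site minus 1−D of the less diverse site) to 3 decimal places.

0.035

Station 1: N=88, proportions 0.22727, 0.07955, 0.32955, 0.11364, 0.03409, 0.15909, 0.05682, giving 1−D = 0.79081 (working shown to 5 dp, full precision carried).
Station 2: N=188, proportions 0.19681, 0.20213, 0.16489, 0.19149, 0.1383, 0.10638, giving 1−D = 0.82611.
Difference = |0.79081 − 0.82611| = 0.03530, i.e. 0.035 to 3 decimal places.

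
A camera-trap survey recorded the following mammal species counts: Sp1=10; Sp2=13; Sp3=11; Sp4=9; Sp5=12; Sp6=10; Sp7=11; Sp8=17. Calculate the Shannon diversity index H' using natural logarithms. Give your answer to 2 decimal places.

2.06

Total N = 10+13+11+9+12+10+11+17 = 93, so the proportions are 0.1075, 0.1398, 0.1183, 0.0968, 0.129, 0.1075, 0.1183, 0.1828 (working shown to 4 dp, full precision carried).
Each pᵢ ln pᵢ term: 0.1075×(-2.2300)=-0.2398, 0.1398×(-1.9677)=-0.2750, 0.1183×(-2.1347)=-0.2525, 0.0968×(-2.3354)=-0.2260, 0.129×(-2.0477)=-0.2642, 0.1075×(-2.2300)=-0.2398, 0.1183×(-2.1347)=-0.2525, 0.1828×(-1.6994)=-0.3106.
Sum = -2.0605, so H' = 2.06.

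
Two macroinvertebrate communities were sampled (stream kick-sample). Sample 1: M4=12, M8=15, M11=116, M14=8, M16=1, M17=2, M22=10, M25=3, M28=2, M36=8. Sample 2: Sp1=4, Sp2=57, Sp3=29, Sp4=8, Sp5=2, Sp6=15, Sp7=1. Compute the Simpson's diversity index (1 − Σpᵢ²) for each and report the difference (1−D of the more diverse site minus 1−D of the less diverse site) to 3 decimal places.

0.122

Sample 1: N=177, proportions 0.067797, 0.084746, 0.655367, 0.045198, 0.00565, 0.011299, 0.056497, 0.016949, 0.011299, 0.045198, giving 1−D = 0.550863 (working shown to 6 dp, full precision carried).
Sample 2: N=116, proportions 0.034483, 0.491379, 0.25, 0.068966, 0.017241, 0.12931, 0.008621, giving 1−D = 0.673008.
Difference = |0.550863 − 0.673008| = 0.122145, i.e. 0.122 to 3 decimal places.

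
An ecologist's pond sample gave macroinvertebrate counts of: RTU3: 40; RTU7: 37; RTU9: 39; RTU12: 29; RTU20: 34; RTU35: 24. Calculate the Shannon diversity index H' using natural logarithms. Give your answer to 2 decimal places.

Total N = 40+37+39+29+34+24 = 203, so the proportions are 0.197, 0.1823, 0.1921, 0.1429, 0.1675, 0.1182 (working shown to 4 dp, full precision carried).
Each pᵢ ln pᵢ term: 0.197×(-1.6243)=-0.3201, 0.1823×(-1.7023)=-0.3103, 0.1921×(-1.6496)=-0.3169, 0.1429×(-1.9459)=-0.2780, 0.1675×(-1.7868)=-0.2993, 0.1182×(-2.1352)=-0.2524.
Sum = -1.7770, so H' = 1.78.

1.78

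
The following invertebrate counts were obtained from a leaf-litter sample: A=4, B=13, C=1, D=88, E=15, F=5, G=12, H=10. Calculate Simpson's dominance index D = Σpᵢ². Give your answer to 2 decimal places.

Total N = 4+13+1+88+15+5+12+10 = 148, so the proportions are 0.027, 0.0878, 0.0068, 0.5946, 0.1014, 0.0338, 0.0811, 0.0676 (working shown to 4 dp, full precision carried).
D = 0.027² + 0.0878² + 0.0068² + 0.5946² + 0.1014² + 0.0338² + 0.0811² + 0.0676² = 0.0007 + 0.0077 + 0.0000 + 0.3535 + 0.0103 + 0.0011 + 0.0066 + 0.0046 = 0.3846.
To 2 decimal places, D = 0.38.

0.38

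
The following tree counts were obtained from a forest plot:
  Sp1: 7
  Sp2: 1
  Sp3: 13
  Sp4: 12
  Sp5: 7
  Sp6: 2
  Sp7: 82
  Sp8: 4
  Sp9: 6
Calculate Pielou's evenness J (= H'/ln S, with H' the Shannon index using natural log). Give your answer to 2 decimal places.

Total N = 7+1+13+12+7+2+82+4+6 = 134, so the proportions are 0.0522, 0.0075, 0.097, 0.0896, 0.0522, 0.0149, 0.6119, 0.0299, 0.0448 (working shown to 4 dp, full precision carried).
H' = −Σ pᵢ ln pᵢ = −((-0.1542) + (-0.0366) + (-0.2263) + (-0.2161) + (-0.1542) + (-0.0628) + (-0.3005) + (-0.1048) + (-0.1391)) = 1.3946.
With S = 9 species, ln S = 2.1972, so J = 1.3946/2.1972 = 0.6347, i.e. 0.63 to 2 decimal places.

0.63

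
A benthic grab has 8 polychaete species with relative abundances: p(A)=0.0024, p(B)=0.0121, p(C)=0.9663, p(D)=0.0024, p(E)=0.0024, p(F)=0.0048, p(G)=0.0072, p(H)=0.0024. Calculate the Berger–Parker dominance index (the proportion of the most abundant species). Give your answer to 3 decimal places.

The largest proportion is 0.9663, i.e. d = 0.966 to 3 decimal places.

0.966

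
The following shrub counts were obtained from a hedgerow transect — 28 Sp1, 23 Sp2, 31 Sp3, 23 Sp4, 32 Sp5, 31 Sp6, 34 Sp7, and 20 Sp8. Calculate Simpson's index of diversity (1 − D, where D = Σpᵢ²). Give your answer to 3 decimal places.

Total N = 28+23+31+23+32+31+34+20 = 222, so the proportions are 0.12613, 0.1036, 0.13964, 0.1036, 0.14414, 0.13964, 0.15315, 0.09009 (working shown to 5 dp, full precision carried).
D = 0.12613² + 0.1036² + 0.13964² + 0.1036² + 0.14414² + 0.13964² + 0.15315² + 0.09009² = 0.01591 + 0.01073 + 0.01950 + 0.01073 + 0.02078 + 0.01950 + 0.02346 + 0.00812 = 0.12872.
So 1 − D = 0.87128, i.e. 0.871 to 3 decimal places.

0.871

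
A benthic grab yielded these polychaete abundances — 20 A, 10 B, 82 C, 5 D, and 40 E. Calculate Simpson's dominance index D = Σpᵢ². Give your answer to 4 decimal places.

Total N = 20+10+82+5+40 = 157, so the proportions are 0.127389, 0.063694, 0.522293, 0.031847, 0.254777 (working shown to 6 dp, full precision carried).
D = 0.127389² + 0.063694² + 0.522293² + 0.031847² + 0.254777² = 0.016228 + 0.004057 + 0.272790 + 0.001014 + 0.064911 = 0.359000.
To 4 decimal places, D = 0.3590.

0.3590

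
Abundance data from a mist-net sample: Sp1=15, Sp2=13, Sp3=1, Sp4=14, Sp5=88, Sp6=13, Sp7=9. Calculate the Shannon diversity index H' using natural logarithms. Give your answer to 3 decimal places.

1.383

Total N = 15+13+1+14+88+13+9 = 153, so the proportions are 0.09804, 0.08497, 0.00654, 0.0915, 0.57516, 0.08497, 0.05882 (working shown to 5 dp, full precision carried).
Each pᵢ ln pᵢ term: 0.09804×(-2.32239)=-0.22769, 0.08497×(-2.46549)=-0.20949, 0.00654×(-5.03044)=-0.03288, 0.0915×(-2.39138)=-0.21882, 0.57516×(-0.55310)=-0.31812, 0.08497×(-2.46549)=-0.20949, 0.05882×(-2.83321)=-0.16666.
Sum = -1.38314, so H' = 1.383.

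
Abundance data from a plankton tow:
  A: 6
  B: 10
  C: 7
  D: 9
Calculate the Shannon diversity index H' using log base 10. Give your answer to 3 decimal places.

Total N = 6+10+7+9 = 32, so the proportions are 0.1875, 0.3125, 0.21875, 0.28125 (working shown to 5 dp, full precision carried).
Each pᵢ log₁₀ pᵢ term: 0.1875×(-0.72700)=-0.13631, 0.3125×(-0.50515)=-0.15786, 0.21875×(-0.66005)=-0.14439, 0.28125×(-0.55091)=-0.15494.
Sum = -0.59350, so H' = 0.594.

0.594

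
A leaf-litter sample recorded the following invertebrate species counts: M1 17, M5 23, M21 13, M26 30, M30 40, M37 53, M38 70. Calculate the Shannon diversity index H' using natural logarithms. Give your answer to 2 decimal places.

1.80

Total N = 17+23+13+30+40+53+70 = 246, so the proportions are 0.0691, 0.0935, 0.0528, 0.122, 0.1626, 0.2154, 0.2846 (working shown to 4 dp, full precision carried).
Each pᵢ ln pᵢ term: 0.0691×(-2.6721)=-0.1847, 0.0935×(-2.3698)=-0.2216, 0.0528×(-2.9404)=-0.1554, 0.122×(-2.1041)=-0.2566, 0.1626×(-1.8165)=-0.2954, 0.2154×(-1.5350)=-0.3307, 0.2846×(-1.2568)=-0.3576.
Sum = -1.8019, so H' = 1.80.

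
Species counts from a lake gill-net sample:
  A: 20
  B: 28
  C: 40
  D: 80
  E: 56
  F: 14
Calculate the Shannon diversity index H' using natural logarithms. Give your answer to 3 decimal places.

1.633

Total N = 20+28+40+80+56+14 = 238, so the proportions are 0.08403, 0.11765, 0.16807, 0.33613, 0.23529, 0.05882 (working shown to 5 dp, full precision carried).
Each pᵢ ln pᵢ term: 0.08403×(-2.47654)=-0.20811, 0.11765×(-2.14007)=-0.25177, 0.16807×(-1.78339)=-0.29973, 0.33613×(-1.09024)=-0.36647, 0.23529×(-1.44692)=-0.34045, 0.05882×(-2.83321)=-0.16666.
Sum = -1.63319, so H' = 1.633.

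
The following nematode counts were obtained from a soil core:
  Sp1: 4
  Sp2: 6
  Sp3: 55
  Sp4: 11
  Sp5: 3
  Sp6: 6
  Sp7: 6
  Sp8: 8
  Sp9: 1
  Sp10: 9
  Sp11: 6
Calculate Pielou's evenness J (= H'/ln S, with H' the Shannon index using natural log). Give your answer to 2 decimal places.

Total N = 4+6+55+11+3+6+6+8+1+9+6 = 115, so the proportions are 0.0348, 0.0522, 0.4783, 0.0957, 0.0261, 0.0522, 0.0522, 0.0696, 0.0087, 0.0783, 0.0522 (working shown to 4 dp, full precision carried).
H' = −Σ pᵢ ln pᵢ = −((-0.1168) + (-0.1541) + (-0.3528) + (-0.2245) + (-0.0951) + (-0.1541) + (-0.1541) + (-0.1854) + (-0.0413) + (-0.1994) + (-0.1541)) = 1.8316.
With S = 11 species, ln S = 2.3979, so J = 1.8316/2.3979 = 0.7638, i.e. 0.76 to 2 decimal places.

0.76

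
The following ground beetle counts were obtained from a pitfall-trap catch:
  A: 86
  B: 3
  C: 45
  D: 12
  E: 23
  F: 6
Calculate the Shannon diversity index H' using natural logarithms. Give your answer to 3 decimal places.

1.334

Total N = 86+3+45+12+23+6 = 175, so the proportions are 0.49143, 0.01714, 0.25714, 0.06857, 0.13143, 0.03429 (working shown to 5 dp, full precision carried).
Each pᵢ ln pᵢ term: 0.49143×(-0.71044)=-0.34913, 0.01714×(-4.06617)=-0.06971, 0.25714×(-1.35812)=-0.34923, 0.06857×(-2.67988)=-0.18376, 0.13143×(-2.02929)=-0.26671, 0.03429×(-3.37303)=-0.11565.
Sum = -1.33418, so H' = 1.334.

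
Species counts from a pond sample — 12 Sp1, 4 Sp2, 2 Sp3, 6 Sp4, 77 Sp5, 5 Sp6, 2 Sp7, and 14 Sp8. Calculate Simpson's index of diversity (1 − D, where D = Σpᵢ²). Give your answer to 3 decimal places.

Total N = 12+4+2+6+77+5+2+14 = 122, so the proportions are 0.09836, 0.03279, 0.01639, 0.04918, 0.63115, 0.04098, 0.01639, 0.11475 (working shown to 5 dp, full precision carried).
D = 0.09836² + 0.03279² + 0.01639² + 0.04918² + 0.63115² + 0.04098² + 0.01639² + 0.11475² = 0.00967 + 0.00107 + 0.00027 + 0.00242 + 0.39835 + 0.00168 + 0.00027 + 0.01317 = 0.42690.
So 1 − D = 0.57310, i.e. 0.573 to 3 decimal places.

0.573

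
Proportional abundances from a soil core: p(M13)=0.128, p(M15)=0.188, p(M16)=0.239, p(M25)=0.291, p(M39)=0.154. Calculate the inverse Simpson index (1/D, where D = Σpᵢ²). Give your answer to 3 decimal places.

D = 0.128² + 0.188² + 0.239² + 0.291² + 0.154² = 0.0163840 + 0.0353440 + 0.0571210 + 0.0846810 + 0.0237160 = 0.2172460 (working shown to 7 dp, full precision carried).
So 1/D = 4.60308, i.e. 4.603 to 3 decimal places.

4.603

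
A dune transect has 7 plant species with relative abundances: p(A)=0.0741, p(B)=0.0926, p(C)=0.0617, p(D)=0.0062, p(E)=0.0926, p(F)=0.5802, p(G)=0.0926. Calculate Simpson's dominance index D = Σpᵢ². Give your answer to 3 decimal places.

D = 0.0741² + 0.0926² + 0.0617² + 0.0062² + 0.0926² + 0.5802² + 0.0926² = 0.00549 + 0.00857 + 0.00381 + 0.00004 + 0.00857 + 0.33663 + 0.00857 = 0.37169 (working shown to 5 dp, full precision carried).
To 3 decimal places, D = 0.372.

0.372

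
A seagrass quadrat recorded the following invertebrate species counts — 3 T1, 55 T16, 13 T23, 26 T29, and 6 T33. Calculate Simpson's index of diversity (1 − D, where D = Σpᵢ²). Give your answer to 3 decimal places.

0.631

Total N = 3+55+13+26+6 = 103, so the proportions are 0.02913, 0.53398, 0.12621, 0.25243, 0.05825 (working shown to 5 dp, full precision carried).
D = 0.02913² + 0.53398² + 0.12621² + 0.25243² + 0.05825² = 0.00085 + 0.28514 + 0.01593 + 0.06372 + 0.00339 = 0.36903.
So 1 − D = 0.63097, i.e. 0.631 to 3 decimal places.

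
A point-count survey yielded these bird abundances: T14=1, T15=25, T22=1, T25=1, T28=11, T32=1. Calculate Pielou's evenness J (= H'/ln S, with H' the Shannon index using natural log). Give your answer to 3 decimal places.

Total N = 1+25+1+1+11+1 = 40, so the proportions are 0.025, 0.625, 0.025, 0.025, 0.275, 0.025 (working shown to 5 dp, full precision carried).
H' = −Σ pᵢ ln pᵢ = −((-0.09222) + (-0.29375) + (-0.09222) + (-0.09222) + (-0.35502) + (-0.09222)) = 1.01766.
With S = 6 species, ln S = 1.79176, so J = 1.01766/1.79176 = 0.56797, i.e. 0.568 to 3 decimal places.

0.568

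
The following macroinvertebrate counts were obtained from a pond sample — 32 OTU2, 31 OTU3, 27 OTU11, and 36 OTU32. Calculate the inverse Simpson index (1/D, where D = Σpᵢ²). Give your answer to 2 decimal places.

Total N = 32+31+27+36 = 126, so the proportions are 0.253968, 0.246032, 0.214286, 0.285714 (working shown to 6 dp, full precision carried).
D = 0.253968² + 0.246032² + 0.214286² + 0.285714² = 0.064500 + 0.060532 + 0.045918 + 0.081633 = 0.252583.
So 1/D = 3.9591, i.e. 3.96 to 2 decimal places.

3.96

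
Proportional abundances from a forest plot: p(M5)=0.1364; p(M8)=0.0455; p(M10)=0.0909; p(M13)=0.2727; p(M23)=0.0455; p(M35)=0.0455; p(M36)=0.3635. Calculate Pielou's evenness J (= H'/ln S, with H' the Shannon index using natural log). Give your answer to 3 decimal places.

0.840

H' = −Σ pᵢ ln pᵢ = −((-0.27173) + (-0.14060) + (-0.21798) + (-0.35434) + (-0.14060) + (-0.14060) + (-0.36785)) = 1.63369 (working shown to 5 dp, full precision carried).
With S = 7 species, ln S = 1.94591, so J = 1.63369/1.94591 = 0.83955, i.e. 0.840 to 3 decimal places.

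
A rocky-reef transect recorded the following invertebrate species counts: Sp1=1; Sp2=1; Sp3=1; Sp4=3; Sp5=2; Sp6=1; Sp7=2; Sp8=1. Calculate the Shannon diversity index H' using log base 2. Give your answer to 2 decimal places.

2.86

Total N = 1+1+1+3+2+1+2+1 = 12, so the proportions are 0.0833, 0.0833, 0.0833, 0.25, 0.1667, 0.0833, 0.1667, 0.0833 (working shown to 4 dp, full precision carried).
Each pᵢ log₂ pᵢ term: 0.0833×(-3.5850)=-0.2987, 0.0833×(-3.5850)=-0.2987, 0.0833×(-3.5850)=-0.2987, 0.25×(-2.0000)=-0.5000, 0.1667×(-2.5850)=-0.4308, 0.0833×(-3.5850)=-0.2987, 0.1667×(-2.5850)=-0.4308, 0.0833×(-3.5850)=-0.2987.
Sum = -2.8554, so H' = 2.86.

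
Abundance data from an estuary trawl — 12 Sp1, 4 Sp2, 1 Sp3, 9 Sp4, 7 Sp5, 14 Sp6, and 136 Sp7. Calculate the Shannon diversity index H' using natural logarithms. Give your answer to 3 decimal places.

Total N = 12+4+1+9+7+14+136 = 183, so the proportions are 0.06557, 0.02186, 0.00546, 0.04918, 0.03825, 0.0765, 0.74317 (working shown to 5 dp, full precision carried).
Each pᵢ ln pᵢ term: 0.06557×(-2.72458)=-0.17866, 0.02186×(-3.82319)=-0.08357, 0.00546×(-5.20949)=-0.02847, 0.04918×(-3.01226)=-0.14814, 0.03825×(-3.26358)=-0.12484, 0.0765×(-2.57043)=-0.19664, 0.74317×(-0.29683)=-0.22060.
Sum = -0.98092, so H' = 0.981.

0.981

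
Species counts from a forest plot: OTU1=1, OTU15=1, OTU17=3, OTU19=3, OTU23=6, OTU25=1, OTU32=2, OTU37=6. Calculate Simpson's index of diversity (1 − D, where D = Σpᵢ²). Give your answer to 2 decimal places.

Total N = 1+1+3+3+6+1+2+6 = 23, so the proportions are 0.0435, 0.0435, 0.1304, 0.1304, 0.2609, 0.0435, 0.087, 0.2609 (working shown to 4 dp, full precision carried).
D = 0.0435² + 0.0435² + 0.1304² + 0.1304² + 0.2609² + 0.0435² + 0.087² + 0.2609² = 0.0019 + 0.0019 + 0.0170 + 0.0170 + 0.0681 + 0.0019 + 0.0076 + 0.0681 = 0.1834.
So 1 − D = 0.8166, i.e. 0.82 to 2 decimal places.

0.82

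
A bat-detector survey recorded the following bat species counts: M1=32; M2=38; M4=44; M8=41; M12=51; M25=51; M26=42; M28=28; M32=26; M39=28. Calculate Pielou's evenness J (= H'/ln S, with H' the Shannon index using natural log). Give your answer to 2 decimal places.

Total N = 32+38+44+41+51+51+42+28+26+28 = 381, so the proportions are 0.084, 0.0997, 0.1155, 0.1076, 0.1339, 0.1339, 0.1102, 0.0735, 0.0682, 0.0735 (working shown to 4 dp, full precision carried).
H' = −Σ pᵢ ln pᵢ = −((-0.2080) + (-0.2299) + (-0.2493) + (-0.2399) + (-0.2692) + (-0.2692) + (-0.2431) + (-0.1919) + (-0.1832) + (-0.1919)) = 2.2755.
With S = 10 species, ln S = 2.3026, so J = 2.2755/2.3026 = 0.9882, i.e. 0.99 to 2 decimal places.

0.99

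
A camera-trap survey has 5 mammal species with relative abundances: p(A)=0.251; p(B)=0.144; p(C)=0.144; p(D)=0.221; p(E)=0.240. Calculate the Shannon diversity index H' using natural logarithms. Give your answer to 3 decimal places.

Each pᵢ ln pᵢ term (working shown to 5 dp, full precision carried): 0.251×(-1.38230)=-0.34696, 0.144×(-1.93794)=-0.27906, 0.144×(-1.93794)=-0.27906, 0.221×(-1.50959)=-0.33362, 0.24×(-1.42712)=-0.34251.
Sum = -1.58121, so H' = 1.581.

1.581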